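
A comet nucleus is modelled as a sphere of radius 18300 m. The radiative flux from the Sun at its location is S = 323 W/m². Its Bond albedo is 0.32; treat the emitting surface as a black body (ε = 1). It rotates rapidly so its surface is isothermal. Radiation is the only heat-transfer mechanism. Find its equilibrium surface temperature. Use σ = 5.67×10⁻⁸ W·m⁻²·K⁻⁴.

At equilibrium, absorbed power = emitted power.
Absorbing cross-section = πr² = 1.052×10⁹ m²; emitting surface = 4πr² = 4.208×10⁹ m² (ratio 4).
(1−a)S·A_cross = εσ·A_surf·T⁴  ⇒  T⁴ = (1−a)S/(4σ).
T⁴ = 0.680·323/(4·5.67×10⁻⁸) = 9.684×10⁸ K⁴.
T = (9.684×10⁸)^(1/4).

T ≈ 176 K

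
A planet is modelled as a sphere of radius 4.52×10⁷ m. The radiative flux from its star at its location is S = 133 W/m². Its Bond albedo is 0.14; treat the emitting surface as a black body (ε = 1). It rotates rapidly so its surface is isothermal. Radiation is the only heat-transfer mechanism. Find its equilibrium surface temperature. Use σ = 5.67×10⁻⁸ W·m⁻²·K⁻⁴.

T ≈ 150 K

At equilibrium, absorbed power = emitted power.
Absorbing cross-section = πr² = 6.418×10¹⁵ m²; emitting surface = 4πr² = 2.567×10¹⁶ m² (ratio 4).
(1−a)S·A_cross = εσ·A_surf·T⁴  ⇒  T⁴ = (1−a)S/(4σ).
T⁴ = 0.860·133/(4·5.67×10⁻⁸) = 5.043×10⁸ K⁴.
T = (5.043×10⁸)^(1/4).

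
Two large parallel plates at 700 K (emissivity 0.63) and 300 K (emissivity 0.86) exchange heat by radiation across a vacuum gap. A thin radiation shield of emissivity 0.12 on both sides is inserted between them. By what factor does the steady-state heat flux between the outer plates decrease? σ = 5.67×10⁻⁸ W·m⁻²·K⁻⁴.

factor ≈ 9.95

Without shield: q₀ = σΔ(T⁴)/(1/ε₁+1/ε₂−1) with denominator 1.750.
With shield the two gaps are in series; the resistances add: (1/ε₁+1/ε_s−1)+(1/ε_s+1/ε₂−1) = 8.921+8.496 = 17.42.
Heat-flux ratio q₀/q = 17.42/1.750.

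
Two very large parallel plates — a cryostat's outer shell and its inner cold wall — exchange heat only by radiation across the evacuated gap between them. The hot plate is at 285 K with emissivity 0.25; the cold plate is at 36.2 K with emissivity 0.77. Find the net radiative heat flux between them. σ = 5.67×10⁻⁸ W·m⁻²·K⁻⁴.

For two infinite grey parallel plates, q = σ(T₁⁴ − T₂⁴)/(1/ε₁ + 1/ε₂ − 1).
T₁⁴ − T₂⁴ = 6.598×10⁹ − 1.717×10⁶ = 6.596×10⁹ K⁴.
1/ε₁ + 1/ε₂ − 1 = 4.000 + 1.299 − 1 = 4.299.
q = 5.67×10⁻⁸ × 6.596×10⁹ / 4.299.

q ≈ 87.0 W/m²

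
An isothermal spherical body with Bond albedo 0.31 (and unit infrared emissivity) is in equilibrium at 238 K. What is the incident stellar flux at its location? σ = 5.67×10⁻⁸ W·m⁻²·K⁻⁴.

(1−a)S·πr² = σ·4πr²·T⁴ ⇒ S = 4σT⁴/(1−a).
S = 4·5.67×10⁻⁸·3.209×10⁹/0.690.

S ≈ 1050 W/m²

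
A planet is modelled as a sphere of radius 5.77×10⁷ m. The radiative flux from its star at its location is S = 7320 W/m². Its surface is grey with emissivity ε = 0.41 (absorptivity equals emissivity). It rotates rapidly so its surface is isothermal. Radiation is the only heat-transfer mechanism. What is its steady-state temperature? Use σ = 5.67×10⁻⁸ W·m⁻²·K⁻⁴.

At equilibrium, absorbed power = emitted power.
Absorbing cross-section = πr² = 1.046×10¹⁶ m²; emitting surface = 4πr² = 4.184×10¹⁶ m² (ratio 4).
εS·A_cross = εσ·A_surf·T⁴  ⇒  T⁴ = S/(4σ)   (ε cancels).
T⁴ = 7320/(4·5.67×10⁻⁸) = 3.228×10¹⁰ K⁴.
T = (3.228×10¹⁰)^(1/4).

T ≈ 424 K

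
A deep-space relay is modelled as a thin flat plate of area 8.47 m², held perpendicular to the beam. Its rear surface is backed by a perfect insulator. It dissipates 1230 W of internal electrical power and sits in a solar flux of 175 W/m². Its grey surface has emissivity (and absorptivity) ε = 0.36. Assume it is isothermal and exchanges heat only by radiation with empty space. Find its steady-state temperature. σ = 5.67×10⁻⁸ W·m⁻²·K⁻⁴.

At steady state, absorbed solar power + internal power = radiated power.
Absorbed: α·S·A_cross = 0.36·175·8.470 = 533.6 W (cross-section A).
Total input = 533.6 + 1230 = 1764 W.
Radiated: εσ·A_surf·T⁴ with A_surf = A = 8.470 m².
T⁴ = 1764/(0.36·5.67×10⁻⁸·8.470) = 1.020×10¹⁰ K⁴.

T ≈ 318 K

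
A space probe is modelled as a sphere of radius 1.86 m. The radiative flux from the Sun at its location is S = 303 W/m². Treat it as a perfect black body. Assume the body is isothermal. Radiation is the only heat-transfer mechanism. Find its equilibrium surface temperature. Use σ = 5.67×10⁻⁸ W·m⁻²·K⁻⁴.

At equilibrium, absorbed power = emitted power.
Absorbing cross-section = πr² = 10.87 m²; emitting surface = 4πr² = 43.47 m² (ratio 4).
S·A_cross = εσ·A_surf·T⁴  ⇒  T⁴ = S/(4σ).
T⁴ = 1.00·303/(4·5.67×10⁻⁸) = 1.336×10⁹ K⁴.
T = (1.336×10⁹)^(1/4).

T ≈ 191 K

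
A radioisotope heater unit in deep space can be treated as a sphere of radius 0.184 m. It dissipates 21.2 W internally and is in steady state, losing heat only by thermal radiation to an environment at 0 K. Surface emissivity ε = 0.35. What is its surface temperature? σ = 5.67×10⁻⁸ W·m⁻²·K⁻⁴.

Steady state: internal power = radiated power, P = εσA T⁴.
Radiating area A = 4πr² = 0.4254 m².
T⁴ = P/(εσA) = 21.2/(0.35·5.67×10⁻⁸·0.4254) = 2.511×10⁹ K⁴.
T = (2.511×10⁹)^(1/4).

T ≈ 224 K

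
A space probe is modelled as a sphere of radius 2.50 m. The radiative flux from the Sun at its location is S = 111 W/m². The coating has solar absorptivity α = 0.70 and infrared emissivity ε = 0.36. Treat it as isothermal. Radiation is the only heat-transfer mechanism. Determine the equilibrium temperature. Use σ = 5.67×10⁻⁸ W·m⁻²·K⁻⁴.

At equilibrium, absorbed power = emitted power.
Absorbing cross-section = πr² = 19.63 m²; emitting surface = 4πr² = 78.54 m² (ratio 4).
αS·A_cross = εσ·A_surf·T⁴  ⇒  T⁴ = αS/(ε·4σ).
T⁴ = 0.700·111/(0.36·4·5.67×10⁻⁸) = 9.516×10⁸ K⁴.
T = (9.516×10⁸)^(1/4).

T ≈ 176 K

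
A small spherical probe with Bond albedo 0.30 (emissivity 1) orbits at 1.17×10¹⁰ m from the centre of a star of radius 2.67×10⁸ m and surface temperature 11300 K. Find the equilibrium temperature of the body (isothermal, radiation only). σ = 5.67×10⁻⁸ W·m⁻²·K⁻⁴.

T ≈ 1100 K

The star's surface emits σT_*⁴; at distance d the flux is S = σT_*⁴(R_*/d)².
S = 5.67×10⁻⁸·(11300)⁴·(2.67×10⁸/1.17×10¹⁰)² = 4.814×10⁵ W/m².
For an isothermal sphere T⁴ = (1−a)S/(4σ) = 1.486×10¹² K⁴.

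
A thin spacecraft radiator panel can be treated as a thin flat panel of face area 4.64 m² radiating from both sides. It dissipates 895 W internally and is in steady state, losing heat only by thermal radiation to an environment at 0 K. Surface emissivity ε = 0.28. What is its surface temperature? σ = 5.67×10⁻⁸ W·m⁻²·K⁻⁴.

Steady state: internal power = radiated power, P = εσA T⁴.
Radiating area A = 2·4.64 = 9.280 m².
T⁴ = P/(εσA) = 895/(0.28·5.67×10⁻⁸·9.280) = 6.075×10⁹ K⁴.
T = (6.075×10⁹)^(1/4).

T ≈ 279 K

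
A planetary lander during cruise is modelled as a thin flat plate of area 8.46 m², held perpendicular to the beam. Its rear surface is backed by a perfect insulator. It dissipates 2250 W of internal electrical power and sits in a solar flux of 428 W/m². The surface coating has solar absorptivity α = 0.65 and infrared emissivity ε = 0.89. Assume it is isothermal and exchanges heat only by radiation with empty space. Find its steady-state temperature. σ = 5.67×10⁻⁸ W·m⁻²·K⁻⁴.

At steady state, absorbed solar power + internal power = radiated power.
Absorbed: α·S·A_cross = 0.65·428·8.460 = 2354 W (cross-section A).
Total input = 2354 + 2250 = 4604 W.
Radiated: εσ·A_surf·T⁴ with A_surf = A = 8.460 m².
T⁴ = 4604/(0.89·5.67×10⁻⁸·8.460) = 1.078×10¹⁰ K⁴.

T ≈ 322 K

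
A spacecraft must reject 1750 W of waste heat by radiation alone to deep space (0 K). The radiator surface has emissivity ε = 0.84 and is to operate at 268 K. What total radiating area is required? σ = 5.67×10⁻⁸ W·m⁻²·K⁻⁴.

P = εσA T⁴ ⇒ A = P/(εσT⁴).
T⁴ = 5.159×10⁹ K⁴.
A = 1750/(0.84 × 5.67×10⁻⁸ × 5.159×10⁹).

A ≈ 7.12 m²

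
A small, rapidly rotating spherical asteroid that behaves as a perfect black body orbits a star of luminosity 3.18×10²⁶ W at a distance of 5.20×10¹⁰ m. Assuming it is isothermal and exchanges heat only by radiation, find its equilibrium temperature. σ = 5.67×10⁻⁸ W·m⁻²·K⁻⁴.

T ≈ 451 K

First find the stellar flux at distance d: S = L/(4πd²) = 3.18×10²⁶/(4π·(5.20×10¹⁰)²) = 9359 W/m².
For an isothermal sphere, absorbed (1−a)S·πr² = emitted σ·4πr²·T⁴, so T⁴ = (1−a)S/(4σ).
T⁴ = 1.00·9359/(4·5.67×10⁻⁸) = 4.126×10¹⁰ K⁴.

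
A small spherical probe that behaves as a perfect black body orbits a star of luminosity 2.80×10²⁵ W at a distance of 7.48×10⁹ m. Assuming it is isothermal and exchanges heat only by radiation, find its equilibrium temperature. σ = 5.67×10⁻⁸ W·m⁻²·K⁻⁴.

T ≈ 647 K

First find the stellar flux at distance d: S = L/(4πd²) = 2.80×10²⁵/(4π·(7.48×10⁹)²) = 39820 W/m².
For an isothermal sphere, absorbed (1−a)S·πr² = emitted σ·4πr²·T⁴, so T⁴ = (1−a)S/(4σ).
T⁴ = 1.00·39820/(4·5.67×10⁻⁸) = 1.756×10¹¹ K⁴.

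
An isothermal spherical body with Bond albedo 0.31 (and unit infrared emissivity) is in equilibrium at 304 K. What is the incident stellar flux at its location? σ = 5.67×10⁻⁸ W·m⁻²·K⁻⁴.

S ≈ 2810 W/m²

(1−a)S·πr² = σ·4πr²·T⁴ ⇒ S = 4σT⁴/(1−a).
S = 4·5.67×10⁻⁸·8.541×10⁹/0.690.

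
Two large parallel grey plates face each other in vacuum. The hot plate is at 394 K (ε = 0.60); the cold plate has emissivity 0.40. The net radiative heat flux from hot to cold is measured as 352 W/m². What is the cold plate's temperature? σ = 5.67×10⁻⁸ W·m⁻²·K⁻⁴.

T₂ ≈ 258 K

q = σ(T₁⁴ − T₂⁴)/(1/ε₁ + 1/ε₂ − 1); denominator = 3.167.
T₂⁴ = T₁⁴ − q·(1/ε₁+1/ε₂−1)/σ = 2.410×10¹⁰ − 352·3.167/5.67×10⁻⁸
    = 4.439×10⁹ K⁴.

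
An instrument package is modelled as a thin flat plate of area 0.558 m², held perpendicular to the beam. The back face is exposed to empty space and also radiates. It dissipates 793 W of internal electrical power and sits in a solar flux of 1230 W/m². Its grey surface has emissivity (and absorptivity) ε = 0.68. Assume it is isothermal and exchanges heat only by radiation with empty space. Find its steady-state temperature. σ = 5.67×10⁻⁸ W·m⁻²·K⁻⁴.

At steady state, absorbed solar power + internal power = radiated power.
Absorbed: α·S·A_cross = 0.68·1230·0.5580 = 466.7 W (cross-section A).
Total input = 466.7 + 793 = 1260 W.
Radiated: εσ·A_surf·T⁴ with A_surf = 2A = 1.116 m².
T⁴ = 1260/(0.68·5.67×10⁻⁸·1.116) = 2.928×10¹⁰ K⁴.

T ≈ 414 K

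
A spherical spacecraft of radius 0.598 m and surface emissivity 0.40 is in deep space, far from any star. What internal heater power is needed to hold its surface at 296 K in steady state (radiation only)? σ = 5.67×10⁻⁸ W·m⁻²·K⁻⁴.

P ≈ 782 W

P = εσ·4πr²·T⁴.
4πr² = 4.494 m²; T⁴ = 7.677×10⁹ K⁴.
P = 0.40·5.67×10⁻⁸·4.494·7.677×10⁹.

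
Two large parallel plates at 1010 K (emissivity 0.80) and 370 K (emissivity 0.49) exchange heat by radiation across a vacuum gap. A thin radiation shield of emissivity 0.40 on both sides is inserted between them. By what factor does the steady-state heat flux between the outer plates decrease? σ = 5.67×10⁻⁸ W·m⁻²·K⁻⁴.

factor ≈ 2.75

Without shield: q₀ = σΔ(T⁴)/(1/ε₁+1/ε₂−1) with denominator 2.291.
With shield the two gaps are in series; the resistances add: (1/ε₁+1/ε_s−1)+(1/ε_s+1/ε₂−1) = 2.750+3.541 = 6.291.
Heat-flux ratio q₀/q = 6.291/2.291.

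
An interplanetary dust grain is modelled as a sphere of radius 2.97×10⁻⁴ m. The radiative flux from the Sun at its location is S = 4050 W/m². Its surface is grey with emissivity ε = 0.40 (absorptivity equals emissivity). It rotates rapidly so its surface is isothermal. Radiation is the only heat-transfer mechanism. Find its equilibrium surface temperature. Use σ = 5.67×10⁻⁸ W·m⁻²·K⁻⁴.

At equilibrium, absorbed power = emitted power.
Absorbing cross-section = πr² = 2.771×10⁻⁷ m²; emitting surface = 4πr² = 1.108×10⁻⁶ m² (ratio 4).
εS·A_cross = εσ·A_surf·T⁴  ⇒  T⁴ = S/(4σ)   (ε cancels).
T⁴ = 4050/(4·5.67×10⁻⁸) = 1.786×10¹⁰ K⁴.
T = (1.786×10¹⁰)^(1/4).

T ≈ 366 K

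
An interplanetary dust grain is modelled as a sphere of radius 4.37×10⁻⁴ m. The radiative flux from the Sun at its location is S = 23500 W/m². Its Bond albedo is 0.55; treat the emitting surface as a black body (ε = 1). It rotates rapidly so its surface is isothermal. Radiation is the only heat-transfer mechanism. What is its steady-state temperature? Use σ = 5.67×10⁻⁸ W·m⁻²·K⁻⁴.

At equilibrium, absorbed power = emitted power.
Absorbing cross-section = πr² = 5.999×10⁻⁷ m²; emitting surface = 4πr² = 2.400×10⁻⁶ m² (ratio 4).
(1−a)S·A_cross = εσ·A_surf·T⁴  ⇒  T⁴ = (1−a)S/(4σ).
T⁴ = 0.450·23500/(4·5.67×10⁻⁸) = 4.663×10¹⁰ K⁴.
T = (4.663×10¹⁰)^(1/4).

T ≈ 465 K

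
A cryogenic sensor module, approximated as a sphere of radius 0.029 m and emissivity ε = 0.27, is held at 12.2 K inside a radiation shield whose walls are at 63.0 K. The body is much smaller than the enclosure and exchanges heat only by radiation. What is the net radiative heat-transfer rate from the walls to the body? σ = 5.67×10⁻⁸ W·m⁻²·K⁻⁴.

P_net ≈ 0.00255 W

For a small grey body in a large enclosure: P_net = εσA(T_body⁴ − T_wall⁴).
A = 4πr² = 0.01057 m²; T_body⁴ − T_wall⁴ = 22150 − 1.575×10⁷ = -1.573×10⁷ K⁴.
|P_net| = 0.27·5.67×10⁻⁸·0.01057·1.573×10⁷.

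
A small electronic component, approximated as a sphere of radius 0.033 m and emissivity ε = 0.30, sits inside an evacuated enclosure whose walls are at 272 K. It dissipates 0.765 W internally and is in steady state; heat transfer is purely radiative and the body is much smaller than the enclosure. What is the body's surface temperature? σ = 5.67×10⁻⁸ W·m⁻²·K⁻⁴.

T ≈ 306 K

For a small grey body in a large enclosure, net radiated power = εσA(T⁴ − T_w⁴).
Steady state: P = εσA(T⁴ − T_w⁴) with A = 4πr² = 0.01368 m².
T⁴ = P/(εσA) + T_w⁴ = 0.765/(0.30·5.67×10⁻⁸·0.01368) + (272)⁴
    = 3.286×10⁹ + 5.474×10⁹ = 8.760×10⁹ K⁴.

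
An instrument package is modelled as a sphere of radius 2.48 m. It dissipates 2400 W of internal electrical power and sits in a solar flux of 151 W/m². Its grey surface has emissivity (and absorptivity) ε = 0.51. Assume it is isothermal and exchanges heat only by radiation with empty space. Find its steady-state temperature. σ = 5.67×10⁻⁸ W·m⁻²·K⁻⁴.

At steady state, absorbed solar power + internal power = radiated power.
Absorbed: α·S·A_cross = 0.51·151·19.32 = 1488 W (cross-section πr²).
Total input = 1488 + 2400 = 3888 W.
Radiated: εσ·A_surf·T⁴ with A_surf = 4πr² = 77.29 m².
T⁴ = 3888/(0.51·5.67×10⁻⁸·77.29) = 1.740×10⁹ K⁴.

T ≈ 204 K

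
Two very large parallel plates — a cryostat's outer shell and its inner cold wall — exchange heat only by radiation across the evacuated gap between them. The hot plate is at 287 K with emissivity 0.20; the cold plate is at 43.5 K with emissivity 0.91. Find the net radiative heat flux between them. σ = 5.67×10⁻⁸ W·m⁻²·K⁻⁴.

q ≈ 75.4 W/m²

For two infinite grey parallel plates, q = σ(T₁⁴ − T₂⁴)/(1/ε₁ + 1/ε₂ − 1).
T₁⁴ − T₂⁴ = 6.785×10⁹ − 3.581×10⁶ = 6.781×10⁹ K⁴.
1/ε₁ + 1/ε₂ − 1 = 5.000 + 1.099 − 1 = 5.099.
q = 5.67×10⁻⁸ × 6.781×10⁹ / 5.099.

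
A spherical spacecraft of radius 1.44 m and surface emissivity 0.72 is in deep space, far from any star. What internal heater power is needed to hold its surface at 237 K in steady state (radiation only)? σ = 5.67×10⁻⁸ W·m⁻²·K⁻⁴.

P = εσ·4πr²·T⁴.
4πr² = 26.06 m²; T⁴ = 3.155×10⁹ K⁴.
P = 0.72·5.67×10⁻⁸·26.06·3.155×10⁹.

P ≈ 3360 W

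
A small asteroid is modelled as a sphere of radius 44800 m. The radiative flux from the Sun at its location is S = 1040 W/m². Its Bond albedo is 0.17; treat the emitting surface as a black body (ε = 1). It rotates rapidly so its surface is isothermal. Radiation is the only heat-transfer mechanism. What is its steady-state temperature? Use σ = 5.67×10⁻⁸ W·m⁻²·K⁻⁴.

At equilibrium, absorbed power = emitted power.
Absorbing cross-section = πr² = 6.305×10⁹ m²; emitting surface = 4πr² = 2.522×10¹⁰ m² (ratio 4).
(1−a)S·A_cross = εσ·A_surf·T⁴  ⇒  T⁴ = (1−a)S/(4σ).
T⁴ = 0.830·1040/(4·5.67×10⁻⁸) = 3.806×10⁹ K⁴.
T = (3.806×10⁹)^(1/4).

T ≈ 248 K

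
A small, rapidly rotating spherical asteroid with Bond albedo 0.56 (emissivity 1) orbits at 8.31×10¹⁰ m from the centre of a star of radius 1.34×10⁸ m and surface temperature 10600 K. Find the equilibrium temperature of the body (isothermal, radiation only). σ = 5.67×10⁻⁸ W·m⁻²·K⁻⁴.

The star's surface emits σT_*⁴; at distance d the flux is S = σT_*⁴(R_*/d)².
S = 5.67×10⁻⁸·(10600)⁴·(1.34×10⁸/8.31×10¹⁰)² = 1861 W/m².
For an isothermal sphere T⁴ = (1−a)S/(4σ) = 3.611×10⁹ K⁴.

T ≈ 245 K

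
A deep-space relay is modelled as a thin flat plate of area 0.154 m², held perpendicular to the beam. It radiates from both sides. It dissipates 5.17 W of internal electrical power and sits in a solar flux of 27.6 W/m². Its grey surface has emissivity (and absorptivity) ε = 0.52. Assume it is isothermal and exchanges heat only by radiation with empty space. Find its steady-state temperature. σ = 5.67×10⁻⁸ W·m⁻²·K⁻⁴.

T ≈ 169 K

At steady state, absorbed solar power + internal power = radiated power.
Absorbed: α·S·A_cross = 0.52·27.6·0.1540 = 2.210 W (cross-section A).
Total input = 2.210 + 5.17 = 7.380 W.
Radiated: εσ·A_surf·T⁴ with A_surf = 2A = 0.3080 m².
T⁴ = 7.380/(0.52·5.67×10⁻⁸·0.3080) = 8.127×10⁸ K⁴.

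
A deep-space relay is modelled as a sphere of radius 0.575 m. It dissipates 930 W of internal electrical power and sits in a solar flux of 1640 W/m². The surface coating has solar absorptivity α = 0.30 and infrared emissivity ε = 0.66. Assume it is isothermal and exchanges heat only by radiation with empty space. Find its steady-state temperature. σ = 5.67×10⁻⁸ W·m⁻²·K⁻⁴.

At steady state, absorbed solar power + internal power = radiated power.
Absorbed: α·S·A_cross = 0.30·1640·1.039 = 511.0 W (cross-section πr²).
Total input = 511.0 + 930 = 1441 W.
Radiated: εσ·A_surf·T⁴ with A_surf = 4πr² = 4.155 m².
T⁴ = 1441/(0.66·5.67×10⁻⁸·4.155) = 9.268×10⁹ K⁴.

T ≈ 310 K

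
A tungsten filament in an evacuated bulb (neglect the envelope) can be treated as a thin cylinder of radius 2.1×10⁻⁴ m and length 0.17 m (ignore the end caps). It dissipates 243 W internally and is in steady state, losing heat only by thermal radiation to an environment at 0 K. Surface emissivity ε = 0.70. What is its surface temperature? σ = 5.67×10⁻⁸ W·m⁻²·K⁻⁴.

Steady state: internal power = radiated power, P = εσA T⁴.
Radiating area A = 2πrL = 2.243×10⁻⁴ m².
T⁴ = P/(εσA) = 243/(0.70·5.67×10⁻⁸·2.243×10⁻⁴) = 2.729×10¹³ K⁴.
T = (2.729×10¹³)^(1/4).

T ≈ 2290 K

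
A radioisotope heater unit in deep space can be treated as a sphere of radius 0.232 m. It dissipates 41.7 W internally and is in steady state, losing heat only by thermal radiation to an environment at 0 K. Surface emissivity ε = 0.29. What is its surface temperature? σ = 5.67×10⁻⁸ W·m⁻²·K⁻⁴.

Steady state: internal power = radiated power, P = εσA T⁴.
Radiating area A = 4πr² = 0.6764 m².
T⁴ = P/(εσA) = 41.7/(0.29·5.67×10⁻⁸·0.6764) = 3.749×10⁹ K⁴.
T = (3.749×10⁹)^(1/4).

T ≈ 247 K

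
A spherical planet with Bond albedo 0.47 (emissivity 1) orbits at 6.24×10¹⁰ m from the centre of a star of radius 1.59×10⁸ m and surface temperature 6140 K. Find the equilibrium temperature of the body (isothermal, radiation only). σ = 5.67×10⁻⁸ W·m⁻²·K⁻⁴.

T ≈ 187 K

The star's surface emits σT_*⁴; at distance d the flux is S = σT_*⁴(R_*/d)².
S = 5.67×10⁻⁸·(6140)⁴·(1.59×10⁸/6.24×10¹⁰)² = 523.2 W/m².
For an isothermal sphere T⁴ = (1−a)S/(4σ) = 1.223×10⁹ K⁴.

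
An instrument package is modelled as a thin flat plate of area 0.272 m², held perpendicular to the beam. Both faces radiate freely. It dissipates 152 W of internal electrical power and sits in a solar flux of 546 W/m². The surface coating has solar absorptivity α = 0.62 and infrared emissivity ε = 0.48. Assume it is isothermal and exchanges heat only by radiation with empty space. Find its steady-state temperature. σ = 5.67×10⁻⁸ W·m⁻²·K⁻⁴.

At steady state, absorbed solar power + internal power = radiated power.
Absorbed: α·S·A_cross = 0.62·546·0.2720 = 92.08 W (cross-section A).
Total input = 92.08 + 152 = 244.1 W.
Radiated: εσ·A_surf·T⁴ with A_surf = 2A = 0.5440 m².
T⁴ = 244.1/(0.48·5.67×10⁻⁸·0.5440) = 1.649×10¹⁰ K⁴.

T ≈ 358 K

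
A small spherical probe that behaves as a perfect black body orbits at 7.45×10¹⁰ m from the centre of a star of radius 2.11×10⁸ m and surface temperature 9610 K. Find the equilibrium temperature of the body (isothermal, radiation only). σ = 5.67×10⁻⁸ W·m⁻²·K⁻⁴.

The star's surface emits σT_*⁴; at distance d the flux is S = σT_*⁴(R_*/d)².
S = 5.67×10⁻⁸·(9610)⁴·(2.11×10⁸/7.45×10¹⁰)² = 3879 W/m².
For an isothermal sphere T⁴ = (1−a)S/(4σ) = 1.710×10¹⁰ K⁴.

T ≈ 362 K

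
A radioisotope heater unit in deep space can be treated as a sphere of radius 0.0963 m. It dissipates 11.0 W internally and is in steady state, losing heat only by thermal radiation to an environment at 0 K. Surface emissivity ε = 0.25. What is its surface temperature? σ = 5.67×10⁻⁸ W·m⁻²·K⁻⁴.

Steady state: internal power = radiated power, P = εσA T⁴.
Radiating area A = 4πr² = 0.1165 m².
T⁴ = P/(εσA) = 11.0/(0.25·5.67×10⁻⁸·0.1165) = 6.659×10⁹ K⁴.
T = (6.659×10⁹)^(1/4).

T ≈ 286 K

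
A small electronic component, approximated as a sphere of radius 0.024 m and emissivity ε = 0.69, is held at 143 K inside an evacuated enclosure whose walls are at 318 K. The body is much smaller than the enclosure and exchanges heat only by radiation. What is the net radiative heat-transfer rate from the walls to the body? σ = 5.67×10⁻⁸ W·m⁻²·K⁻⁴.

P_net ≈ 2.78 W

For a small grey body in a large enclosure: P_net = εσA(T_body⁴ − T_wall⁴).
A = 4πr² = 0.007238 m²; T_body⁴ − T_wall⁴ = 4.182×10⁸ − 1.023×10¹⁰ = -9.808×10⁹ K⁴.
|P_net| = 0.69·5.67×10⁻⁸·0.007238·9.808×10⁹.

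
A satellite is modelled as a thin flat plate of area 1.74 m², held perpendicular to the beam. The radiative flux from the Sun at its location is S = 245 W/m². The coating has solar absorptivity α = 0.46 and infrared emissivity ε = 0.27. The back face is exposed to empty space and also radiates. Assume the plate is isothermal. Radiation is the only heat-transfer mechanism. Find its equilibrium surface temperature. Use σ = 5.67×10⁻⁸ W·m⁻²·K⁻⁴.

At equilibrium, absorbed power = emitted power.
Absorbing cross-section = A = 1.740 m²; emitting surface = 2A = 3.480 m² (ratio 2).
αS·A_cross = εσ·A_surf·T⁴  ⇒  T⁴ = αS/(ε·2σ).
T⁴ = 0.460·245/(0.27·2·5.67×10⁻⁸) = 3.681×10⁹ K⁴.
T = (3.681×10⁹)^(1/4).

T ≈ 246 K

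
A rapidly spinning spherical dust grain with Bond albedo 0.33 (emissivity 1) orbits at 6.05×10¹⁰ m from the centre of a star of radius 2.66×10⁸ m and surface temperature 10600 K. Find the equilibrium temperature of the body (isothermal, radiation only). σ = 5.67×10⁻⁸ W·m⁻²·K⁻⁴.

The star's surface emits σT_*⁴; at distance d the flux is S = σT_*⁴(R_*/d)².
S = 5.67×10⁻⁸·(10600)⁴·(2.66×10⁸/6.05×10¹⁰)² = 13840 W/m².
For an isothermal sphere T⁴ = (1−a)S/(4σ) = 4.088×10¹⁰ K⁴.

T ≈ 450 K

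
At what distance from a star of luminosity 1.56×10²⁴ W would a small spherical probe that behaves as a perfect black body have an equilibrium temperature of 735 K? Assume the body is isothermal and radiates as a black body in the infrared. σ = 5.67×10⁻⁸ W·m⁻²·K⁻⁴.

For an isothermal black-emitting sphere, (1−a)S·πr² = σ·4πr²·T⁴ ⇒ S = 4σT⁴/(1−a).
S = 4·5.67×10⁻⁸·(735)⁴/1.00 = 66190 W/m².
Flux falls as S = L/(4πd²), so d = √(L/(4πS)) = √(1.56×10²⁴/(4π·66190)).

d ≈ 1.37×10⁹ m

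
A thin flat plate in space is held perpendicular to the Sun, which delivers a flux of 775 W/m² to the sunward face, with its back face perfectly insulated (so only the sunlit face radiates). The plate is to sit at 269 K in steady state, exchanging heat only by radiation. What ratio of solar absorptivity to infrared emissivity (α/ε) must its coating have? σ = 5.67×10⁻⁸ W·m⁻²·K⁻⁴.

α/ε ≈ 0.383

Balance: αS·A = εσ·1A·T⁴ ⇒ α/ε = σT⁴/S.
α/ε = 5.67×10⁻⁸·(269)⁴/775 = 5.67×10⁻⁸·5.236×10⁹/775.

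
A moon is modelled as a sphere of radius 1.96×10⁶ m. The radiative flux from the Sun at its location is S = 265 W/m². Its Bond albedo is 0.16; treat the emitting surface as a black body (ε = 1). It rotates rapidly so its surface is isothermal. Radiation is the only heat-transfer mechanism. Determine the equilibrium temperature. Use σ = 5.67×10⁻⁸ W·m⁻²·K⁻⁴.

At equilibrium, absorbed power = emitted power.
Absorbing cross-section = πr² = 1.207×10¹³ m²; emitting surface = 4πr² = 4.827×10¹³ m² (ratio 4).
(1−a)S·A_cross = εσ·A_surf·T⁴  ⇒  T⁴ = (1−a)S/(4σ).
T⁴ = 0.840·265/(4·5.67×10⁻⁸) = 9.815×10⁸ K⁴.
T = (9.815×10⁸)^(1/4).

T ≈ 177 K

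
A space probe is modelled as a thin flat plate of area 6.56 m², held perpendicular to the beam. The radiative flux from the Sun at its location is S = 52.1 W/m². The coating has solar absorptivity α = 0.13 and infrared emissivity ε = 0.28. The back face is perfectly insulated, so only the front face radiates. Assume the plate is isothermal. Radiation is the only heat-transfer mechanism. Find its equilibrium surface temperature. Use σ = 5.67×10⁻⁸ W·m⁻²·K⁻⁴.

T ≈ 144 K

At equilibrium, absorbed power = emitted power.
Absorbing cross-section = A = 6.560 m²; emitting surface = A = 6.560 m² (ratio 1).
αS·A_cross = εσ·A_surf·T⁴  ⇒  T⁴ = αS/(ε·1σ).
T⁴ = 0.130·52.1/(0.28·1·5.67×10⁻⁸) = 4.266×10⁸ K⁴.
T = (4.266×10⁸)^(1/4).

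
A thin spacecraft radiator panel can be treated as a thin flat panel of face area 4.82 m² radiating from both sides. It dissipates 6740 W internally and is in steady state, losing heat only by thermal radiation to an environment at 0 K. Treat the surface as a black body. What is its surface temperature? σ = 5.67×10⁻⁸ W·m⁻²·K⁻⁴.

Steady state: internal power = radiated power, P = εσA T⁴.
Radiating area A = 2·4.82 = 9.640 m².
T⁴ = P/(εσA) = 6740/(1.0·5.67×10⁻⁸·9.640) = 1.233×10¹⁰ K⁴.
T = (1.233×10¹⁰)^(1/4).

T ≈ 333 K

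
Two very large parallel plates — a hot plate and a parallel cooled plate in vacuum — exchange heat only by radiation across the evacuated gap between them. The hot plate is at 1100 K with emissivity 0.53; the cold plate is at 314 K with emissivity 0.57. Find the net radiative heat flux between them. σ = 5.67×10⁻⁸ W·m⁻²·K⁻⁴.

For two infinite grey parallel plates, q = σ(T₁⁴ − T₂⁴)/(1/ε₁ + 1/ε₂ − 1).
T₁⁴ − T₂⁴ = 1.464×10¹² − 9.721×10⁹ = 1.454×10¹² K⁴.
1/ε₁ + 1/ε₂ − 1 = 1.887 + 1.754 − 1 = 2.641.
q = 5.67×10⁻⁸ × 1.454×10¹² / 2.641.

q ≈ 31200 W/m²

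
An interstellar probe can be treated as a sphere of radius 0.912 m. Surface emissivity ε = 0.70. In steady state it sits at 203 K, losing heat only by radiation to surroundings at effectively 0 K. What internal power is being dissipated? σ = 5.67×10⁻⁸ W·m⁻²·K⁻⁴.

P ≈ 704 W

Steady state: P = εσA T⁴.
A = 4πr² = 10.45 m²; T⁴ = (203)⁴ = 1.698×10⁹ K⁴.
P = 0.70 × 5.67×10⁻⁸ × 10.45 × 1.698×10⁹.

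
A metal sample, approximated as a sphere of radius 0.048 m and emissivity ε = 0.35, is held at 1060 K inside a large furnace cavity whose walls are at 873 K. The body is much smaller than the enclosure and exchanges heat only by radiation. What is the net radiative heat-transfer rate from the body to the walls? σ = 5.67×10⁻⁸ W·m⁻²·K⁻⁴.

For a small grey body in a large enclosure: P_net = εσA(T_body⁴ − T_wall⁴).
A = 4πr² = 0.02895 m²; T_body⁴ − T_wall⁴ = 1.262×10¹² − 5.808×10¹¹ = 6.816×10¹¹ K⁴.
|P_net| = 0.35·5.67×10⁻⁸·0.02895·6.816×10¹¹.

P_net ≈ 392 W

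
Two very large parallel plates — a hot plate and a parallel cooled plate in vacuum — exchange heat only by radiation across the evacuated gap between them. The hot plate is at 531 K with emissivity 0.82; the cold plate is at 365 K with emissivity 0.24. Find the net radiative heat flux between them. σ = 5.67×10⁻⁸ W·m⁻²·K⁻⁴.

q ≈ 798 W/m²

For two infinite grey parallel plates, q = σ(T₁⁴ − T₂⁴)/(1/ε₁ + 1/ε₂ − 1).
T₁⁴ − T₂⁴ = 7.950×10¹⁰ − 1.775×10¹⁰ = 6.175×10¹⁰ K⁴.
1/ε₁ + 1/ε₂ − 1 = 1.220 + 4.167 − 1 = 4.386.
q = 5.67×10⁻⁸ × 6.175×10¹⁰ / 4.386.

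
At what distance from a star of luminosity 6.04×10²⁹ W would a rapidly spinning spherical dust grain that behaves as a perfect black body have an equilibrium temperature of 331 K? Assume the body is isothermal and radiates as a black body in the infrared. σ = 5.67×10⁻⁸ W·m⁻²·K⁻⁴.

For an isothermal black-emitting sphere, (1−a)S·πr² = σ·4πr²·T⁴ ⇒ S = 4σT⁴/(1−a).
S = 4·5.67×10⁻⁸·(331)⁴/1.00 = 2722 W/m².
Flux falls as S = L/(4πd²), so d = √(L/(4πS)) = √(6.04×10²⁹/(4π·2722)).

d ≈ 4.20×10¹² m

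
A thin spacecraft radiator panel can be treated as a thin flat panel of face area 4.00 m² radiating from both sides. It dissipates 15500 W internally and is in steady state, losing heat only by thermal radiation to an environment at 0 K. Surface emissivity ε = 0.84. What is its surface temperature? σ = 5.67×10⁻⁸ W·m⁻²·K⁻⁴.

Steady state: internal power = radiated power, P = εσA T⁴.
Radiating area A = 2·4.00 = 8.000 m².
T⁴ = P/(εσA) = 15500/(0.84·5.67×10⁻⁸·8.000) = 4.068×10¹⁰ K⁴.
T = (4.068×10¹⁰)^(1/4).

T ≈ 449 K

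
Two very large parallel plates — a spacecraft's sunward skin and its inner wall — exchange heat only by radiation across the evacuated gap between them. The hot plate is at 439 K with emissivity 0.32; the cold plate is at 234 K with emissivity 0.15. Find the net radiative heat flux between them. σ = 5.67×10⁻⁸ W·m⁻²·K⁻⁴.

For two infinite grey parallel plates, q = σ(T₁⁴ − T₂⁴)/(1/ε₁ + 1/ε₂ − 1).
T₁⁴ − T₂⁴ = 3.714×10¹⁰ − 2.998×10⁹ = 3.414×10¹⁰ K⁴.
1/ε₁ + 1/ε₂ − 1 = 3.125 + 6.667 − 1 = 8.792.
q = 5.67×10⁻⁸ × 3.414×10¹⁰ / 8.792.

q ≈ 220 W/m²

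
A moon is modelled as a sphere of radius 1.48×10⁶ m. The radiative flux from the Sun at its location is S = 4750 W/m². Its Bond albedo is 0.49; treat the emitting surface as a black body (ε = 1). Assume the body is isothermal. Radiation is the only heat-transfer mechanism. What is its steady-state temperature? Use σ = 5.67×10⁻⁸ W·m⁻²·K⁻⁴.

At equilibrium, absorbed power = emitted power.
Absorbing cross-section = πr² = 6.881×10¹² m²; emitting surface = 4πr² = 2.753×10¹³ m² (ratio 4).
(1−a)S·A_cross = εσ·A_surf·T⁴  ⇒  T⁴ = (1−a)S/(4σ).
T⁴ = 0.510·4750/(4·5.67×10⁻⁸) = 1.068×10¹⁰ K⁴.
T = (1.068×10¹⁰)^(1/4).

T ≈ 321 K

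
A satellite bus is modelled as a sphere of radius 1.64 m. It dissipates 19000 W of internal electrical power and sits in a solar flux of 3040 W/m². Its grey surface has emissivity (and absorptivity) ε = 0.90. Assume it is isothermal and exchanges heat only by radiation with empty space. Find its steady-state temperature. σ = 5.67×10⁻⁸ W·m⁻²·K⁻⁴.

T ≈ 395 K

At steady state, absorbed solar power + internal power = radiated power.
Absorbed: α·S·A_cross = 0.90·3040·8.450 = 23120 W (cross-section πr²).
Total input = 23120 + 19000 = 42120 W.
Radiated: εσ·A_surf·T⁴ with A_surf = 4πr² = 33.80 m².
T⁴ = 42120/(0.90·5.67×10⁻⁸·33.80) = 2.442×10¹⁰ K⁴.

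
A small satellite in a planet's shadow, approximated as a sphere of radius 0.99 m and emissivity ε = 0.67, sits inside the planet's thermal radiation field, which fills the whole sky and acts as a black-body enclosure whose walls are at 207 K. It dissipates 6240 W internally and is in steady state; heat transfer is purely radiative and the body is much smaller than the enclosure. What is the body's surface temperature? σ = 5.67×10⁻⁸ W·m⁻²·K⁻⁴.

T ≈ 351 K

For a small grey body in a large enclosure, net radiated power = εσA(T⁴ − T_w⁴).
Steady state: P = εσA(T⁴ − T_w⁴) with A = 4πr² = 12.32 m².
T⁴ = P/(εσA) + T_w⁴ = 6240/(0.67·5.67×10⁻⁸·12.32) + (207)⁴
    = 1.334×10¹⁰ + 1.836×10⁹ = 1.517×10¹⁰ K⁴.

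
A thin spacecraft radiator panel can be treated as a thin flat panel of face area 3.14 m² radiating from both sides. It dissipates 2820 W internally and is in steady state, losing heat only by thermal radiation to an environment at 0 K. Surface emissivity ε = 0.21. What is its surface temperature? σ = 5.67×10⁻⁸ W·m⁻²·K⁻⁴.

Steady state: internal power = radiated power, P = εσA T⁴.
Radiating area A = 2·3.14 = 6.280 m².
T⁴ = P/(εσA) = 2820/(0.21·5.67×10⁻⁸·6.280) = 3.771×10¹⁰ K⁴.
T = (3.771×10¹⁰)^(1/4).

T ≈ 441 K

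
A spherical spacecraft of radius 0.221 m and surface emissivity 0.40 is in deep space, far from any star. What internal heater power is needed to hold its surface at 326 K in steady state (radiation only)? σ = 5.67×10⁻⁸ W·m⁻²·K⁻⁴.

P ≈ 157 W

P = εσ·4πr²·T⁴.
4πr² = 0.6138 m²; T⁴ = 1.129×10¹⁰ K⁴.
P = 0.40·5.67×10⁻⁸·0.6138·1.129×10¹⁰.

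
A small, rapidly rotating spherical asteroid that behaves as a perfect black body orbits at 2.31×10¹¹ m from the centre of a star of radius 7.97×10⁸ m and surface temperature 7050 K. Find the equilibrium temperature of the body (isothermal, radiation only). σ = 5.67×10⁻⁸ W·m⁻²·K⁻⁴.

The star's surface emits σT_*⁴; at distance d the flux is S = σT_*⁴(R_*/d)².
S = 5.67×10⁻⁸·(7050)⁴·(7.97×10⁸/2.31×10¹¹)² = 1667 W/m².
For an isothermal sphere T⁴ = (1−a)S/(4σ) = 7.352×10⁹ K⁴.

T ≈ 293 K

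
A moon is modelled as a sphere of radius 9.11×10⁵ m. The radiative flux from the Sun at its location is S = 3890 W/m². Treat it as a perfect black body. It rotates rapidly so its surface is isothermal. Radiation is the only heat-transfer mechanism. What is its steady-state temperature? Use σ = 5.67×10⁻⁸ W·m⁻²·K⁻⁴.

T ≈ 362 K

At equilibrium, absorbed power = emitted power.
Absorbing cross-section = πr² = 2.607×10¹² m²; emitting surface = 4πr² = 1.043×10¹³ m² (ratio 4).
S·A_cross = εσ·A_surf·T⁴  ⇒  T⁴ = S/(4σ).
T⁴ = 1.00·3890/(4·5.67×10⁻⁸) = 1.715×10¹⁰ K⁴.
T = (1.715×10¹⁰)^(1/4).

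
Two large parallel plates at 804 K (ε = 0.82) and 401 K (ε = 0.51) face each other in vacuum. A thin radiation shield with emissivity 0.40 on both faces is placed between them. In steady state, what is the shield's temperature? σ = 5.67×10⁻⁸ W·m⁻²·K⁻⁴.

T_s ≈ 704 K

In steady state the net flux on the hot side equals that on the cold side.
σ(T₁⁴−T_s⁴)/D₁ = σ(T_s⁴−T₂⁴)/D₂, with D₁ = 1/ε₁+1/ε_s−1 = 2.720, D₂ = 1/ε_s+1/ε₂−1 = 3.461.
Solve for T_s⁴: T_s⁴ = (D₂·T₁⁴ + D₁·T₂⁴)/(D₁+D₂) = 2.454×10¹¹ K⁴.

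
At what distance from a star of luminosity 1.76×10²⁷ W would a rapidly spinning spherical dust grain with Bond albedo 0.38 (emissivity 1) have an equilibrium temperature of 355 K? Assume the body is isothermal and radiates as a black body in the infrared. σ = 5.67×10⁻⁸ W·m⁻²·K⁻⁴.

For an isothermal black-emitting sphere, (1−a)S·πr² = σ·4πr²·T⁴ ⇒ S = 4σT⁴/(1−a).
S = 4·5.67×10⁻⁸·(355)⁴/0.620 = 5810 W/m².
Flux falls as S = L/(4πd²), so d = √(L/(4πS)) = √(1.76×10²⁷/(4π·5810)).

d ≈ 1.55×10¹¹ m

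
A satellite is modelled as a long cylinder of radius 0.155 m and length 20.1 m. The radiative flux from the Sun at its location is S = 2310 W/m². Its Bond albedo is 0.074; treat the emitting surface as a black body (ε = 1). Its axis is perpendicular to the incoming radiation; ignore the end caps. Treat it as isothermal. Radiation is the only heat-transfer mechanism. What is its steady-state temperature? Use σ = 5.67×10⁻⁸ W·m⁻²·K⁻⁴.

At equilibrium, absorbed power = emitted power.
Absorbing cross-section = 2rL = 6.231 m²; emitting surface = 2πrL = 19.58 m² (ratio π).
(1−a)S·A_cross = εσ·A_surf·T⁴  ⇒  T⁴ = (1−a)S/(πσ).
T⁴ = 0.926·2310/(π·5.67×10⁻⁸) = 1.201×10¹⁰ K⁴.
T = (1.201×10¹⁰)^(1/4).

T ≈ 331 K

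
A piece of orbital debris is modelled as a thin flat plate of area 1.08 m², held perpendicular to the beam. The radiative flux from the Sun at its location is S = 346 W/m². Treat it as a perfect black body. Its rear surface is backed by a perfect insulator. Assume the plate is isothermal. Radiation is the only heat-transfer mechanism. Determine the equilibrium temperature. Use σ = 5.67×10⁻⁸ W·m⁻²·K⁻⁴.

T ≈ 279 K

At equilibrium, absorbed power = emitted power.
Absorbing cross-section = A = 1.080 m²; emitting surface = A = 1.080 m² (ratio 1).
S·A_cross = εσ·A_surf·T⁴  ⇒  T⁴ = S/(1σ).
T⁴ = 1.00·346/(1·5.67×10⁻⁸) = 6.102×10⁹ K⁴.
T = (6.102×10⁹)^(1/4).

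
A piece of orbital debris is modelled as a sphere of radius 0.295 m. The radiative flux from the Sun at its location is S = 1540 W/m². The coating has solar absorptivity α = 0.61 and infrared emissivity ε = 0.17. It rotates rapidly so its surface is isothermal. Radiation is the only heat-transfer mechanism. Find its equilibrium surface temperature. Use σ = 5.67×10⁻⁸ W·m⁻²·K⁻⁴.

T ≈ 395 K

At equilibrium, absorbed power = emitted power.
Absorbing cross-section = πr² = 0.2734 m²; emitting surface = 4πr² = 1.094 m² (ratio 4).
αS·A_cross = εσ·A_surf·T⁴  ⇒  T⁴ = αS/(ε·4σ).
T⁴ = 0.610·1540/(0.17·4·5.67×10⁻⁸) = 2.436×10¹⁰ K⁴.
T = (2.436×10¹⁰)^(1/4).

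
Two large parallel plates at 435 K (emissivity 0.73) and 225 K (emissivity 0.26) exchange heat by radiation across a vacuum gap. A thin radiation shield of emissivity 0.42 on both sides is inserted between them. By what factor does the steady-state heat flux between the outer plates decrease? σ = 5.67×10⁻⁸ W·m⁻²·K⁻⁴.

Without shield: q₀ = σΔ(T⁴)/(1/ε₁+1/ε₂−1) with denominator 4.216.
With shield the two gaps are in series; the resistances add: (1/ε₁+1/ε_s−1)+(1/ε_s+1/ε₂−1) = 2.751+5.227 = 7.978.
Heat-flux ratio q₀/q = 7.978/4.216.

factor ≈ 1.89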